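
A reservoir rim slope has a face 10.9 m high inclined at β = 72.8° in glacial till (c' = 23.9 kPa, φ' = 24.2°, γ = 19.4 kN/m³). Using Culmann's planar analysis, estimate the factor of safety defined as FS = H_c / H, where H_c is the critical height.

H_c = (4c'/γ) · sinβ cosφ' / [1 − cos(β − φ')]
    = (4·23.9/19.4) · sin72.8°·cos24.2° / [1 − cos48.6°]
    = 4.928 · 0.8713 / 0.3387 = 12.68 m
FS = H_c / H = 12.68 / 10.9 = 1.163

FS = 1.16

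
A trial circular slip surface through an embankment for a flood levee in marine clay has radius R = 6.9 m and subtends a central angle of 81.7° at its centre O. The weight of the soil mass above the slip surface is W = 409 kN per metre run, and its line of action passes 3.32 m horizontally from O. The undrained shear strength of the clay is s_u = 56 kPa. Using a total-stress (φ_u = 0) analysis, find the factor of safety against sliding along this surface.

Taking moments about the centre O, the resisting moment is provided by the undrained shear strength acting along the arc:
Arc length L_a = R·θ = 6.9·(81.7°·π/180) = 6.9·1.4259 = 9.84 m
M_R = s_u·L_a·R = 56·9.84·6.9 = 3801.8 kN·m/m
M_D = W·d = 409·3.32 = 1357.9 kN·m/m
FS = M_R / M_D = 3801.8 / 1357.9 = 2.800

FS = 2.80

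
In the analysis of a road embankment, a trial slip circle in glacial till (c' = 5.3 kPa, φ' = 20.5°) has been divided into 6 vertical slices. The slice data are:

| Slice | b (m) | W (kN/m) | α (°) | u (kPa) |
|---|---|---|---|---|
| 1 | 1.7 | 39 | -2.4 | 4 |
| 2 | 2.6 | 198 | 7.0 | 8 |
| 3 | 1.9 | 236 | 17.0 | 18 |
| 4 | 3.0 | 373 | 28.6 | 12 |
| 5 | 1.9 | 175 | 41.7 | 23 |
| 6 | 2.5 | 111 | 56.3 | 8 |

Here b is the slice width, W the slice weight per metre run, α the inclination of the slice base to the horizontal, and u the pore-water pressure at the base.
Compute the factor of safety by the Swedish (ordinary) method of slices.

FS = 0.80

Ordinary method of slices: FS = Σ[c'·Δl_i + (W_i cosα_i − u_i·Δl_i)·tanφ'] / Σ W_i sinα_i, with Δl_i = b_i / cosα_i.
Slice 1: Δl = 1.7/cos(-2.4°) = 1.701 m; N'_1 = 39·cos(-2.4°) − 4·1.701 = 32.2; c'Δl = 9.02; W sinα = -1.6
Slice 2: Δl = 2.6/cos7.0° = 2.620 m; N'_2 = 198·cos7.0° − 8·2.620 = 175.6; c'Δl = 13.88; W sinα = 24.1
Slice 3: Δl = 1.9/cos17.0° = 1.987 m; N'_3 = 236·cos17.0° − 18·1.987 = 189.9; c'Δl = 10.53; W sinα = 69.0
Slice 4: Δl = 3.0/cos28.6° = 3.417 m; N'_4 = 373·cos28.6° − 12·3.417 = 286.5; c'Δl = 18.11; W sinα = 178.6
Slice 5: Δl = 1.9/cos41.7° = 2.545 m; N'_5 = 175·cos41.7° − 23·2.545 = 72.1; c'Δl = 13.49; W sinα = 116.4
Slice 6: Δl = 2.5/cos56.3° = 4.506 m; N'_6 = 111·cos56.3° − 8·4.506 = 25.5; c'Δl = 23.88; W sinα = 92.3
Σc'Δl = 88.9 kN/m; ΣN' = 781.8 kN/m; ΣW sinα = 478.8 kN/m
Resisting = 88.9 + 781.8·tan20.5° = 88.9 + 292.3 = 381.2 kN/m
FS = 381.2 / 478.8 = 0.796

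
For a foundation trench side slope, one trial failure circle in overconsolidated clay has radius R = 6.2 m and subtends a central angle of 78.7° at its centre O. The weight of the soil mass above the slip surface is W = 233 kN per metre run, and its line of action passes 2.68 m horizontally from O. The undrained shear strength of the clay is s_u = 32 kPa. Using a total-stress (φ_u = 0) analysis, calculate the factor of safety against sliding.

FS = 2.71

Taking moments about the centre O, the resisting moment is provided by the undrained shear strength acting along the arc:
Arc length L_a = R·θ = 6.2·(78.7°·π/180) = 6.2·1.3736 = 8.52 m
M_R = s_u·L_a·R = 32·8.52·6.2 = 1689.6 kN·m/m
M_D = W·d = 233·2.68 = 624.4 kN·m/m
FS = M_R / M_D = 1689.6 / 624.4 = 2.706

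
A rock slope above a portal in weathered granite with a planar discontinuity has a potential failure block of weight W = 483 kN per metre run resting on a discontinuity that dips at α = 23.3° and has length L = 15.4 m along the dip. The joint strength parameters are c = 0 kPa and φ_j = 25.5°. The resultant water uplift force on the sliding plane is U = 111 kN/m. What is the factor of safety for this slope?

FS = 0.83

Resolving the block weight along and normal to the plane and applying the Mohr–Coulomb strength on the joint:
N' = W cosα − U = 483·cos23.3° − 111 = 332.6 kN/m
Driving force T = W sinα = 483·sin23.3° = 191.0 kN/m
Resisting force R = c·L + N'·tanφ_j = 0·15.4 + 332.6·tan25.5° = 0.0 + 158.6 = 158.6 kN/m
FS = R / T = 158.6 / 191.0 = 0.830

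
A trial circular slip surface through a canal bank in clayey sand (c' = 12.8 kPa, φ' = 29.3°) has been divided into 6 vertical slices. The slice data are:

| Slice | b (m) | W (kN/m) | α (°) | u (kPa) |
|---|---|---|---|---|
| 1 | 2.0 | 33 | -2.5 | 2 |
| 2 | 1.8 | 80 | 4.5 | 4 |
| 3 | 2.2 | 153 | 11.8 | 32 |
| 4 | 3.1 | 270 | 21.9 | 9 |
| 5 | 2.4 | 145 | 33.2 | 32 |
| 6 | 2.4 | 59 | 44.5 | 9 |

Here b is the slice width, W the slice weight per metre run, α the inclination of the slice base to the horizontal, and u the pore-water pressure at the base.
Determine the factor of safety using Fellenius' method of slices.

Ordinary method of slices: FS = Σ[c'·Δl_i + (W_i cosα_i − u_i·Δl_i)·tanφ'] / Σ W_i sinα_i, with Δl_i = b_i / cosα_i.
Slice 1: Δl = 2.0/cos(-2.5°) = 2.002 m; N'_1 = 33·cos(-2.5°) − 2·2.002 = 29.0; c'Δl = 25.62; W sinα = -1.4
Slice 2: Δl = 1.8/cos4.5° = 1.806 m; N'_2 = 80·cos4.5° − 4·1.806 = 72.5; c'Δl = 23.11; W sinα = 6.3
Slice 3: Δl = 2.2/cos11.8° = 2.247 m; N'_3 = 153·cos11.8° − 32·2.247 = 77.8; c'Δl = 28.77; W sinα = 31.3
Slice 4: Δl = 3.1/cos21.9° = 3.341 m; N'_4 = 270·cos21.9° − 9·3.341 = 220.4; c'Δl = 42.77; W sinα = 100.7
Slice 5: Δl = 2.4/cos33.2° = 2.868 m; N'_5 = 145·cos33.2° − 32·2.868 = 29.5; c'Δl = 36.71; W sinα = 79.4
Slice 6: Δl = 2.4/cos44.5° = 3.365 m; N'_6 = 59·cos44.5° − 9·3.365 = 11.8; c'Δl = 43.07; W sinα = 41.4
Σc'Δl = 200.1 kN/m; ΣN' = 441.1 kN/m; ΣW sinα = 257.6 kN/m
Resisting = 200.1 + 441.1·tan29.3° = 200.1 + 247.6 = 447.6 kN/m
FS = 447.6 / 257.6 = 1.738

FS = 1.74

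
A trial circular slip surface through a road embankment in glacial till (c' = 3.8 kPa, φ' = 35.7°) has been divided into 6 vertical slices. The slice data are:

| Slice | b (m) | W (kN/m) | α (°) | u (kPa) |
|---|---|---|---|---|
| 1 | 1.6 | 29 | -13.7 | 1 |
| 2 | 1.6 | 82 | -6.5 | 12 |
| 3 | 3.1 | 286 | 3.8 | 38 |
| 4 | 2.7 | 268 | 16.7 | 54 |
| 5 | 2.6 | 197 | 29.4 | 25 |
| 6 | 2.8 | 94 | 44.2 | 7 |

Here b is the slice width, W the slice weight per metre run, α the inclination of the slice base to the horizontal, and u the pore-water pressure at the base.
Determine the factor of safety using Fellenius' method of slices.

FS = 1.73

Ordinary method of slices: FS = Σ[c'·Δl_i + (W_i cosα_i − u_i·Δl_i)·tanφ'] / Σ W_i sinα_i, with Δl_i = b_i / cosα_i.
Slice 1: Δl = 1.6/cos(-13.7°) = 1.647 m; N'_1 = 29·cos(-13.7°) − 1·1.647 = 26.5; c'Δl = 6.26; W sinα = -6.9
Slice 2: Δl = 1.6/cos(-6.5°) = 1.610 m; N'_2 = 82·cos(-6.5°) − 12·1.610 = 62.1; c'Δl = 6.12; W sinα = -9.3
Slice 3: Δl = 3.1/cos3.8° = 3.107 m; N'_3 = 286·cos3.8° − 38·3.107 = 167.3; c'Δl = 11.81; W sinα = 19.0
Slice 4: Δl = 2.7/cos16.7° = 2.819 m; N'_4 = 268·cos16.7° − 54·2.819 = 104.5; c'Δl = 10.71; W sinα = 77.0
Slice 5: Δl = 2.6/cos29.4° = 2.984 m; N'_5 = 197·cos29.4° − 25·2.984 = 97.0; c'Δl = 11.34; W sinα = 96.7
Slice 6: Δl = 2.8/cos44.2° = 3.906 m; N'_6 = 94·cos44.2° − 7·3.906 = 40.1; c'Δl = 14.84; W sinα = 65.5
Σc'Δl = 61.1 kN/m; ΣN' = 497.5 kN/m; ΣW sinα = 242.1 kN/m
Resisting = 61.1 + 497.5·tan35.7° = 61.1 + 357.5 = 418.6 kN/m
FS = 418.6 / 242.1 = 1.729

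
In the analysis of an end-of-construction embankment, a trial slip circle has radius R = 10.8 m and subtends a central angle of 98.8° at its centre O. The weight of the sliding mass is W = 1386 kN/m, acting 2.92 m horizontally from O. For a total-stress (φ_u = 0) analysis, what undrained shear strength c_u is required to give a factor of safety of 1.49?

FS = c_u·L_a·R / (W·d), so c_u = FS·W·d / (L_a·R).
Arc length L_a = R·θ = 10.8·(98.8°·π/180) = 10.8·1.7244 = 18.62 m
c_u = 1.49·1386·2.92 / (18.62·10.8) = 6030.2 / 201.13 = 29.98 kPa

c_u = 30.0 kPa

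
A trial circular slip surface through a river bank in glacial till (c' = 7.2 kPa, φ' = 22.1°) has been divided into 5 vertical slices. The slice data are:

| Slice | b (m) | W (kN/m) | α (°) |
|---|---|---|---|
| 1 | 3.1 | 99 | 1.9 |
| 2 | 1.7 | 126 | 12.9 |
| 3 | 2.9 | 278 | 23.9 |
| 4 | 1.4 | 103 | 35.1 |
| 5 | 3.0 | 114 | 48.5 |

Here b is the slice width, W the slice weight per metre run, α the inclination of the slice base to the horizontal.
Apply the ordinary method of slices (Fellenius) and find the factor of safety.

FS = 1.25

Ordinary method of slices: FS = Σ[c'·Δl_i + (W_i cosα_i)·tanφ'] / Σ W_i sinα_i, with Δl_i = b_i / cosα_i.
Slice 1: Δl = 3.1/cos1.9° = 3.102 m; N'_1 = 99·cos1.9° = 98.9; c'Δl = 22.33; W sinα = 3.3
Slice 2: Δl = 1.7/cos12.9° = 1.744 m; N'_2 = 126·cos12.9° = 122.8; c'Δl = 12.56; W sinα = 28.1
Slice 3: Δl = 2.9/cos23.9° = 3.172 m; N'_3 = 278·cos23.9° = 254.2; c'Δl = 22.84; W sinα = 112.6
Slice 4: Δl = 1.4/cos35.1° = 1.711 m; N'_4 = 103·cos35.1° = 84.3; c'Δl = 12.32; W sinα = 59.2
Slice 5: Δl = 3.0/cos48.5° = 4.527 m; N'_5 = 114·cos48.5° = 75.5; c'Δl = 32.60; W sinα = 85.4
Σc'Δl = 102.6 kN/m; ΣN' = 635.7 kN/m; ΣW sinα = 288.6 kN/m
Resisting = 102.6 + 635.7·tan22.1° = 102.6 + 258.1 = 360.8 kN/m
FS = 360.8 / 288.6 = 1.250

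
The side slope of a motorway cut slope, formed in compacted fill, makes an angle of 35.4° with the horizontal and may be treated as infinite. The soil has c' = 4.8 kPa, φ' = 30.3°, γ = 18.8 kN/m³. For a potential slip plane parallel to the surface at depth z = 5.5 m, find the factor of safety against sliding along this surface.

FS = 0.92

For an infinite slope with a slip plane parallel to the surface (no pore pressure): FS = [c' + γz cos²β tanφ'] / [γz sinβ cosβ].
γz = 18.8·5.5 = 103.40 kN/m²
Numerator = 4.8 + 103.40·cos²35.4°·tan30.3° = 4.8 + 103.40·0.6644·0.5844 = 44.946 kPa
Denominator = 103.40·sin35.4°·cos35.4° = 103.40·0.5793·0.8151 = 48.824 kPa
FS = 44.946 / 48.824 = 0.921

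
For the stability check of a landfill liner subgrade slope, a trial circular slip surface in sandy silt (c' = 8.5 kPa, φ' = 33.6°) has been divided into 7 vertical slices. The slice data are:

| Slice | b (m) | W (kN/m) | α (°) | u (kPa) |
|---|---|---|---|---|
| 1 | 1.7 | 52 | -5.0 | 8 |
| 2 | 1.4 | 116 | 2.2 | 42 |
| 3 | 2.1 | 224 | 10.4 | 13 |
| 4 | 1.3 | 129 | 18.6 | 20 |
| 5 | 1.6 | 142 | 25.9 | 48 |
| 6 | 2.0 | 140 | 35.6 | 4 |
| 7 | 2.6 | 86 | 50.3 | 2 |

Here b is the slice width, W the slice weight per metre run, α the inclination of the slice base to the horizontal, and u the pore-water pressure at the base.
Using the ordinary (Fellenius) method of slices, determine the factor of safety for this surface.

Ordinary method of slices: FS = Σ[c'·Δl_i + (W_i cosα_i − u_i·Δl_i)·tanφ'] / Σ W_i sinα_i, with Δl_i = b_i / cosα_i.
Slice 1: Δl = 1.7/cos(-5.0°) = 1.706 m; N'_1 = 52·cos(-5.0°) − 8·1.706 = 38.2; c'Δl = 14.51; W sinα = -4.5
Slice 2: Δl = 1.4/cos2.2° = 1.401 m; N'_2 = 116·cos2.2° − 42·1.401 = 57.1; c'Δl = 11.91; W sinα = 4.5
Slice 3: Δl = 2.1/cos10.4° = 2.135 m; N'_3 = 224·cos10.4° − 13·2.135 = 192.6; c'Δl = 18.15; W sinα = 40.4
Slice 4: Δl = 1.3/cos18.6° = 1.372 m; N'_4 = 129·cos18.6° − 20·1.372 = 94.8; c'Δl = 11.66; W sinα = 41.1
Slice 5: Δl = 1.6/cos25.9° = 1.779 m; N'_5 = 142·cos25.9° − 48·1.779 = 42.4; c'Δl = 15.12; W sinα = 62.0
Slice 6: Δl = 2.0/cos35.6° = 2.460 m; N'_6 = 140·cos35.6° − 4·2.460 = 104.0; c'Δl = 20.91; W sinα = 81.5
Slice 7: Δl = 2.6/cos50.3° = 4.070 m; N'_7 = 86·cos50.3° − 2·4.070 = 46.8; c'Δl = 34.60; W sinα = 66.2
Σc'Δl = 126.8 kN/m; ΣN' = 575.8 kN/m; ΣW sinα = 291.2 kN/m
Resisting = 126.8 + 575.8·tan33.6° = 126.8 + 382.5 = 509.4 kN/m
FS = 509.4 / 291.2 = 1.749

FS = 1.75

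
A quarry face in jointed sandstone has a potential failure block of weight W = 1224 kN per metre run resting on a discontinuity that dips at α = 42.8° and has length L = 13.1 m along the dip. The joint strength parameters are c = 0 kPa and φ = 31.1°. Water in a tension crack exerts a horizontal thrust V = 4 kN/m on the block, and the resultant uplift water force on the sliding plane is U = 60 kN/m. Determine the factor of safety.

Resolving the block weight along and normal to the plane and applying the Mohr–Coulomb strength on the joint:
N' = W cosα − U − V sinα = 1224·cos42.8° − 60 − 4·sin42.8° = 835.4 kN/m
Driving force T = W sinα + V cosα = 1224·sin42.8° + 4·cos42.8° = 834.6 kN/m
Resisting force R = c·L + N'·tanφ = 0·13.1 + 835.4·tan31.1° = 0.0 + 503.9 = 503.9 kN/m
FS = R / T = 503.9 / 834.6 = 0.604

FS = 0.60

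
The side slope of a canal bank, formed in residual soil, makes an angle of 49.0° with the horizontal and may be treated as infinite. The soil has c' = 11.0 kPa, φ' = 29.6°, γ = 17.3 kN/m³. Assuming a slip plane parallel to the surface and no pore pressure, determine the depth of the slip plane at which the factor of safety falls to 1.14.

Setting FS = 1.14 in FS = [c' + γz cos²β tanφ'] / [γz sinβ cosβ] and solving for z:
z = c' / [γ cosβ (FS·sinβ − cosβ·tanφ')]
  = 11.0 / [17.3·cos49.0°·(1.14·sin49.0° − cos49.0°·tan29.6°)]
  = 11.0 / [17.3·0.6561·(1.14·0.7547 − 0.6561·0.5681)]
  = 11.0 / 5.5350 = 1.987 m

z = 1.99 m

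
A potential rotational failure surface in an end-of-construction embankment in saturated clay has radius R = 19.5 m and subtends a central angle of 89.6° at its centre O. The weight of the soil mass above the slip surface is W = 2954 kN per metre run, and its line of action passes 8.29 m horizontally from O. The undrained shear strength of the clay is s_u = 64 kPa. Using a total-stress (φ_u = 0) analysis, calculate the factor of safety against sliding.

FS = 1.55

Taking moments about the centre O, the resisting moment is provided by the undrained shear strength acting along the arc:
Arc length L_a = R·θ = 19.5·(89.6°·π/180) = 19.5·1.5638 = 30.49 m
M_R = s_u·L_a·R = 64·30.49·19.5 = 38057.0 kN·m/m
M_D = W·d = 2954·8.29 = 24488.7 kN·m/m
FS = M_R / M_D = 38057.0 / 24488.7 = 1.554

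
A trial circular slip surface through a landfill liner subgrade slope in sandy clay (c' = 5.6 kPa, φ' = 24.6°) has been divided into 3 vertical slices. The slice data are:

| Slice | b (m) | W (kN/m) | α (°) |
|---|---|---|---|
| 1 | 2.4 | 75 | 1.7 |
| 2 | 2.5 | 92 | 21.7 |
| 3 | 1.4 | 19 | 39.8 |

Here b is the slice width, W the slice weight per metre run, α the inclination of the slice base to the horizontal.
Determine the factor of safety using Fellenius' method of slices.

Ordinary method of slices: FS = Σ[c'·Δl_i + (W_i cosα_i)·tanφ'] / Σ W_i sinα_i, with Δl_i = b_i / cosα_i.
Slice 1: Δl = 2.4/cos1.7° = 2.401 m; N'_1 = 75·cos1.7° = 75.0; c'Δl = 13.45; W sinα = 2.2
Slice 2: Δl = 2.5/cos21.7° = 2.691 m; N'_2 = 92·cos21.7° = 85.5; c'Δl = 15.07; W sinα = 34.0
Slice 3: Δl = 1.4/cos39.8° = 1.822 m; N'_3 = 19·cos39.8° = 14.6; c'Δl = 10.20; W sinα = 12.2
Σc'Δl = 38.7 kN/m; ΣN' = 175.0 kN/m; ΣW sinα = 48.4 kN/m
Resisting = 38.7 + 175.0·tan24.6° = 38.7 + 80.1 = 118.9 kN/m
FS = 118.9 / 48.4 = 2.456

FS = 2.46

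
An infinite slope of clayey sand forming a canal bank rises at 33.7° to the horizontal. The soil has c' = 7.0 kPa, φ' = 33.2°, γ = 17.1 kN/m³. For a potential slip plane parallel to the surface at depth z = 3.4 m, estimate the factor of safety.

For an infinite slope with a slip plane parallel to the surface (no pore pressure): FS = [c' + γz cos²β tanφ'] / [γz sinβ cosβ].
γz = 17.1·3.4 = 58.14 kN/m²
Numerator = 7.0 + 58.14·cos²33.7°·tan33.2° = 7.0 + 58.14·0.6921·0.6544 = 33.333 kPa
Denominator = 58.14·sin33.7°·cos33.7° = 58.14·0.5548·0.8320 = 26.838 kPa
FS = 33.333 / 26.838 = 1.242

FS = 1.24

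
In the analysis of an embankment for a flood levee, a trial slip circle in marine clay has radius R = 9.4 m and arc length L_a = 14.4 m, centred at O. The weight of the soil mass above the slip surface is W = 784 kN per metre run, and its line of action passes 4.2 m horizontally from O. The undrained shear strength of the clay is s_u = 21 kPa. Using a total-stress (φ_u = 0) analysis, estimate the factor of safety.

Taking moments about the centre O, the resisting moment is provided by the undrained shear strength acting along the arc:
M_R = s_u·L_a·R = 21·14.40·9.4 = 2842.6 kN·m/m
M_D = W·d = 784·4.2 = 3292.8 kN·m/m
FS = M_R / M_D = 2842.6 / 3292.8 = 0.863

FS = 0.86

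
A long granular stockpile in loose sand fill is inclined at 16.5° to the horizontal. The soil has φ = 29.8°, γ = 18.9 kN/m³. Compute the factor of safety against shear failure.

FS = 1.93

For a dry cohesionless infinite slope the factor of safety is FS = tanφ / tanβ.
FS = tan29.8° / tan16.5° = 0.5727 / 0.2962 = 1.933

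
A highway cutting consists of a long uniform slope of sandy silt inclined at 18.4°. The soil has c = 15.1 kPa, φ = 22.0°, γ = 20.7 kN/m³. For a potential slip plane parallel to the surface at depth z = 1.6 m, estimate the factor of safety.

For an infinite slope with a slip plane parallel to the surface (no pore pressure): FS = [c + γz cos²β tanφ] / [γz sinβ cosβ].
γz = 20.7·1.6 = 33.12 kN/m²
Numerator = 15.1 + 33.12·cos²18.4°·tan22.0° = 15.1 + 33.12·0.9004·0.4040 = 27.148 kPa
Denominator = 33.12·sin18.4°·cos18.4° = 33.12·0.3156·0.9489 = 9.920 kPa
FS = 27.148 / 9.920 = 2.737

FS = 2.74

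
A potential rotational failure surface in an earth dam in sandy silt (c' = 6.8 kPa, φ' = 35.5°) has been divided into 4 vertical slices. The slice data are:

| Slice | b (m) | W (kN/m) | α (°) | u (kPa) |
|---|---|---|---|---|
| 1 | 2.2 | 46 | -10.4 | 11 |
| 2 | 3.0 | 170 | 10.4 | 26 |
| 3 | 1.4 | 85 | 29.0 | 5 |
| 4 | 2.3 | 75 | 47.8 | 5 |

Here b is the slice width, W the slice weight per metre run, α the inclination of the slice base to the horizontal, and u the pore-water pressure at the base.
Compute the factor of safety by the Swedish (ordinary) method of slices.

FS = 1.83

Ordinary method of slices: FS = Σ[c'·Δl_i + (W_i cosα_i − u_i·Δl_i)·tanφ'] / Σ W_i sinα_i, with Δl_i = b_i / cosα_i.
Slice 1: Δl = 2.2/cos(-10.4°) = 2.237 m; N'_1 = 46·cos(-10.4°) − 11·2.237 = 20.6; c'Δl = 15.21; W sinα = -8.3
Slice 2: Δl = 3.0/cos10.4° = 3.050 m; N'_2 = 170·cos10.4° − 26·3.050 = 87.9; c'Δl = 20.74; W sinα = 30.7
Slice 3: Δl = 1.4/cos29.0° = 1.601 m; N'_3 = 85·cos29.0° − 5·1.601 = 66.3; c'Δl = 10.88; W sinα = 41.2
Slice 4: Δl = 2.3/cos47.8° = 3.424 m; N'_4 = 75·cos47.8° − 5·3.424 = 33.3; c'Δl = 23.28; W sinα = 55.6
Σc'Δl = 70.1 kN/m; ΣN' = 208.1 kN/m; ΣW sinα = 119.2 kN/m
Resisting = 70.1 + 208.1·tan35.5° = 70.1 + 148.5 = 218.6 kN/m
FS = 218.6 / 119.2 = 1.834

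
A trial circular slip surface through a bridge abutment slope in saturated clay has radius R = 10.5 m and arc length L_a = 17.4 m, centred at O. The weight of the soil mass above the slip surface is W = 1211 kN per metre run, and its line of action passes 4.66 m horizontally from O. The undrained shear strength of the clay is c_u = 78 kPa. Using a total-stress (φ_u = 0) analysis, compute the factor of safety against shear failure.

FS = 2.53

Taking moments about the centre O, the resisting moment is provided by the undrained shear strength acting along the arc:
M_R = c_u·L_a·R = 78·17.40·10.5 = 14250.6 kN·m/m
M_D = W·d = 1211·4.66 = 5643.3 kN·m/m
FS = M_R / M_D = 14250.6 / 5643.3 = 2.525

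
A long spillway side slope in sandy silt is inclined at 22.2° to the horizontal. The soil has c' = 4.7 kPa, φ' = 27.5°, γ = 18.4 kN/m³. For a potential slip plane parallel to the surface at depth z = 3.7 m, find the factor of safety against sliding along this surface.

FS = 1.47

For an infinite slope with a slip plane parallel to the surface (no pore pressure): FS = [c' + γz cos²β tanφ'] / [γz sinβ cosβ].
γz = 18.4·3.7 = 68.08 kN/m²
Numerator = 4.7 + 68.08·cos²22.2°·tan27.5° = 4.7 + 68.08·0.8572·0.5206 = 35.081 kPa
Denominator = 68.08·sin22.2°·cos22.2° = 68.08·0.3778·0.9259 = 23.817 kPa
FS = 35.081 / 23.817 = 1.473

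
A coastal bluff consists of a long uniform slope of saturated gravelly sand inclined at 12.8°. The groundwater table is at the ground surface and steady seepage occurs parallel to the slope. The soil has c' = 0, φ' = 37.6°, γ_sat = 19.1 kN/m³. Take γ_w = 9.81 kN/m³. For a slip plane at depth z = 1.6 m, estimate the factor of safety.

With seepage parallel to the slope and the water table at the surface, the effective normal stress on the slip plane uses the buoyant unit weight γ' = γ_sat − γ_w while the driving shear stress uses γ_sat:
FS = [c' + γ' z cos²β tanφ'] / [γ_sat z sinβ cosβ]
(For c' = 0 this reduces to FS = (γ'/γ_sat)·tanφ'/tanβ.)
γ' = 19.1 − 9.81 = 9.29 kN/m³
Numerator = 0.0 + 9.29·1.6·cos²12.8°·tan37.6° = 0.0 + 9.29·1.6·0.9509·0.7701 = 10.885 kPa
Denominator = 19.1·1.6·sin12.8°·cos12.8° = 19.1·1.6·0.2215·0.9751 = 6.602 kPa
FS = 10.885 / 6.602 = 1.649

FS = 1.65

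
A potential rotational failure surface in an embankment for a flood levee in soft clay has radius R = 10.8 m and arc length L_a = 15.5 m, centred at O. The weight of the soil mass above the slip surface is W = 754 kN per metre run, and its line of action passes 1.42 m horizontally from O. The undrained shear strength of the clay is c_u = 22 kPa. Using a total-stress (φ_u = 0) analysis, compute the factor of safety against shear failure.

Taking moments about the centre O, the resisting moment is provided by the undrained shear strength acting along the arc:
M_R = c_u·L_a·R = 22·15.50·10.8 = 3682.8 kN·m/m
M_D = W·d = 754·1.42 = 1070.7 kN·m/m
FS = M_R / M_D = 3682.8 / 1070.7 = 3.440

FS = 3.44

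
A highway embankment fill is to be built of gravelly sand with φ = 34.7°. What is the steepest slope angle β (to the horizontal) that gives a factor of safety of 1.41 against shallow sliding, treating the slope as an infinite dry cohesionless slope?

For an infinite dry cohesionless slope FS = tanφ/tanβ, so tanβ = tanφ / FS.
tanβ = tan34.7° / 1.41 = 0.6924 / 1.41 = 0.4911
β = arctan(0.4911) = 26.16°

β = 26.2°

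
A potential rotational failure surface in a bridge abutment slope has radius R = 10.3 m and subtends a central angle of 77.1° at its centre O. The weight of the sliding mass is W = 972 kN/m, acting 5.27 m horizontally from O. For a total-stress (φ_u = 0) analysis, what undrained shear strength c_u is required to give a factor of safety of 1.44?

FS = c_u·L_a·R / (W·d), so c_u = FS·W·d / (L_a·R).
Arc length L_a = R·θ = 10.3·(77.1°·π/180) = 10.3·1.3456 = 13.86 m
c_u = 1.44·972·5.27 / (13.86·10.3) = 7376.3 / 142.76 = 51.67 kPa

c_u = 51.7 kPa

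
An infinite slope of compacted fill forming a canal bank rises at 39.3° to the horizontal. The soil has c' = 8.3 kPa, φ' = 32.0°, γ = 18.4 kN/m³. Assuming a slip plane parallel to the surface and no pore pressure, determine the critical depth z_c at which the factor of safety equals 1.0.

z_c = 3.89 m

Setting FS = 1.00 in FS = [c' + γz cos²β tanφ'] / [γz sinβ cosβ] and solving for z:
z = c' / [γ cosβ (FS·sinβ − cosβ·tanφ')]
  = 8.3 / [18.4·cos39.3°·(1.00·sin39.3° − cos39.3°·tan32.0°)]
  = 8.3 / [18.4·0.7738·(1.00·0.6334 − 0.7738·0.6249)]
  = 8.3 / 2.1334 = 3.890 m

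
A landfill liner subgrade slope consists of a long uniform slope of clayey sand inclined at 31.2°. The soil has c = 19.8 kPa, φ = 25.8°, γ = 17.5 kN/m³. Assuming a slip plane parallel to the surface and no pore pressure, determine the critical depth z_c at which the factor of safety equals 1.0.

z_c = 12.65 m

Setting FS = 1.00 in FS = [c + γz cos²β tanφ] / [γz sinβ cosβ] and solving for z:
z = c / [γ cosβ (FS·sinβ − cosβ·tanφ)]
  = 19.8 / [17.5·cos31.2°·(1.00·sin31.2° − cos31.2°·tan25.8°)]
  = 19.8 / [17.5·0.8554·(1.00·0.5180 − 0.8554·0.4834)]
  = 19.8 / 1.5647 = 12.654 m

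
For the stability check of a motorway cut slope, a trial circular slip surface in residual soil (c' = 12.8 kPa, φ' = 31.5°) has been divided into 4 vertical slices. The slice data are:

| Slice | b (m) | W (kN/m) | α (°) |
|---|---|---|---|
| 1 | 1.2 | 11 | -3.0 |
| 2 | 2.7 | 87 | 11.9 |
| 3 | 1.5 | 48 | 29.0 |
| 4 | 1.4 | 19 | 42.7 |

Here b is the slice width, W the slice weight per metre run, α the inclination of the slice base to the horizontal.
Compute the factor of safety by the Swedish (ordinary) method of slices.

FS = 3.55

Ordinary method of slices: FS = Σ[c'·Δl_i + (W_i cosα_i)·tanφ'] / Σ W_i sinα_i, with Δl_i = b_i / cosα_i.
Slice 1: Δl = 1.2/cos(-3.0°) = 1.202 m; N'_1 = 11·cos(-3.0°) = 11.0; c'Δl = 15.38; W sinα = -0.6
Slice 2: Δl = 2.7/cos11.9° = 2.759 m; N'_2 = 87·cos11.9° = 85.1; c'Δl = 35.32; W sinα = 17.9
Slice 3: Δl = 1.5/cos29.0° = 1.715 m; N'_3 = 48·cos29.0° = 42.0; c'Δl = 21.95; W sinα = 23.3
Slice 4: Δl = 1.4/cos42.7° = 1.905 m; N'_4 = 19·cos42.7° = 14.0; c'Δl = 24.38; W sinα = 12.9
Σc'Δl = 97.0 kN/m; ΣN' = 152.1 kN/m; ΣW sinα = 53.5 kN/m
Resisting = 97.0 + 152.1·tan31.5° = 97.0 + 93.2 = 190.2 kN/m
FS = 190.2 / 53.5 = 3.554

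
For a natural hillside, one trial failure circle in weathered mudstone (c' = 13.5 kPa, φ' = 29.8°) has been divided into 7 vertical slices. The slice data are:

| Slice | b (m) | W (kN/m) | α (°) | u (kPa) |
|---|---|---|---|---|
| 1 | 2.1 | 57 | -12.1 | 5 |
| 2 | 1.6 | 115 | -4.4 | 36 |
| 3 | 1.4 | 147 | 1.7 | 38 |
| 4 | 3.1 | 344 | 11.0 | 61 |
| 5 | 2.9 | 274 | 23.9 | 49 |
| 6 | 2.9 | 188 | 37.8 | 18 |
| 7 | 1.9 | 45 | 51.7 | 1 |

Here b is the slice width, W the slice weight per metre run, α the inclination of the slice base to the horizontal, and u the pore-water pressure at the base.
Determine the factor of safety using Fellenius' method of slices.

FS = 1.79

Ordinary method of slices: FS = Σ[c'·Δl_i + (W_i cosα_i − u_i·Δl_i)·tanφ'] / Σ W_i sinα_i, with Δl_i = b_i / cosα_i.
Slice 1: Δl = 2.1/cos(-12.1°) = 2.148 m; N'_1 = 57·cos(-12.1°) − 5·2.148 = 45.0; c'Δl = 28.99; W sinα = -11.9
Slice 2: Δl = 1.6/cos(-4.4°) = 1.605 m; N'_2 = 115·cos(-4.4°) − 36·1.605 = 56.9; c'Δl = 21.66; W sinα = -8.8
Slice 3: Δl = 1.4/cos1.7° = 1.401 m; N'_3 = 147·cos1.7° − 38·1.401 = 93.7; c'Δl = 18.91; W sinα = 4.4
Slice 4: Δl = 3.1/cos11.0° = 3.158 m; N'_4 = 344·cos11.0° − 61·3.158 = 145.0; c'Δl = 42.63; W sinα = 65.6
Slice 5: Δl = 2.9/cos23.9° = 3.172 m; N'_5 = 274·cos23.9° − 49·3.172 = 95.1; c'Δl = 42.82; W sinα = 111.0
Slice 6: Δl = 2.9/cos37.8° = 3.670 m; N'_6 = 188·cos37.8° − 18·3.670 = 82.5; c'Δl = 49.55; W sinα = 115.2
Slice 7: Δl = 1.9/cos51.7° = 3.066 m; N'_7 = 45·cos51.7° − 1·3.066 = 24.8; c'Δl = 41.39; W sinα = 35.3
Σc'Δl = 246.0 kN/m; ΣN' = 543.0 kN/m; ΣW sinα = 310.8 kN/m
Resisting = 246.0 + 543.0·tan29.8° = 246.0 + 311.0 = 556.9 kN/m
FS = 556.9 / 310.8 = 1.792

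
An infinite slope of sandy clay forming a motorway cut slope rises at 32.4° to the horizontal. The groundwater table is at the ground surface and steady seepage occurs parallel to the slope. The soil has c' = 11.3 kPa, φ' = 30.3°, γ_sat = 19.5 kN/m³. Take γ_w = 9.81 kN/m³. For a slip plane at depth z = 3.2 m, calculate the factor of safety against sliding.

FS = 0.86

With seepage parallel to the slope and the water table at the surface, the effective normal stress on the slip plane uses the buoyant unit weight γ' = γ_sat − γ_w while the driving shear stress uses γ_sat:
FS = [c' + γ' z cos²β tanφ'] / [γ_sat z sinβ cosβ]
γ' = 19.5 − 9.81 = 9.69 kN/m³
Numerator = 11.3 + 9.69·3.2·cos²32.4°·tan30.3° = 11.3 + 9.69·3.2·0.7129·0.5844 = 24.217 kPa
Denominator = 19.5·3.2·sin32.4°·cos32.4° = 19.5·3.2·0.5358·0.8443 = 28.231 kPa
FS = 24.217 / 28.231 = 0.858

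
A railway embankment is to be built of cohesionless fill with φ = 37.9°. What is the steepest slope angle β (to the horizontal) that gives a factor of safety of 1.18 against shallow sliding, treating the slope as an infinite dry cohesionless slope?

For an infinite dry cohesionless slope FS = tanφ/tanβ, so tanβ = tanφ / FS.
tanβ = tan37.9° / 1.18 = 0.7785 / 1.18 = 0.6597
β = arctan(0.6597) = 33.41°

β = 33.4°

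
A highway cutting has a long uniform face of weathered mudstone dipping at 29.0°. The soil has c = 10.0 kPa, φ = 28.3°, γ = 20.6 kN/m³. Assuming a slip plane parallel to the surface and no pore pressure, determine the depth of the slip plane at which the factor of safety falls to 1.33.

z = 3.19 m

Setting FS = 1.33 in FS = [c + γz cos²β tanφ] / [γz sinβ cosβ] and solving for z:
z = c / [γ cosβ (FS·sinβ − cosβ·tanφ)]
  = 10.0 / [20.6·cos29.0°·(1.33·sin29.0° − cos29.0°·tan28.3°)]
  = 10.0 / [20.6·0.8746·(1.33·0.4848 − 0.8746·0.5384)]
  = 10.0 / 3.1325 = 3.192 m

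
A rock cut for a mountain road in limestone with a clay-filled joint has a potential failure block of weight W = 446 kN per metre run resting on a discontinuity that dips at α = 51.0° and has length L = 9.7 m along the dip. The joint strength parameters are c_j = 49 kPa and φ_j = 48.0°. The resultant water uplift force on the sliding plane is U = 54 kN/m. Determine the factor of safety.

FS = 2.10

Resolving the block weight along and normal to the plane and applying the Mohr–Coulomb strength on the joint:
N' = W cosα − U = 446·cos51.0° − 54 = 226.7 kN/m
Driving force T = W sinα = 446·sin51.0° = 346.6 kN/m
Resisting force R = c_j·L + N'·tanφ_j = 49·9.7 + 226.7·tan48.0° = 475.3 + 251.8 = 727.1 kN/m
FS = R / T = 727.1 / 346.6 = 2.098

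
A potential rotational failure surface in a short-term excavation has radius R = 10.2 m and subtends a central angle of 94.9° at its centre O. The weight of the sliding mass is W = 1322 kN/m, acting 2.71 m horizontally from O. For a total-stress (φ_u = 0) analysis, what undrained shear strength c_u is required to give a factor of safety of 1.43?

c_u = 29.7 kPa

FS = c_u·L_a·R / (W·d), so c_u = FS·W·d / (L_a·R).
Arc length L_a = R·θ = 10.2·(94.9°·π/180) = 10.2·1.6563 = 16.89 m
c_u = 1.43·1322·2.71 / (16.89·10.2) = 5123.1 / 172.32 = 29.73 kPa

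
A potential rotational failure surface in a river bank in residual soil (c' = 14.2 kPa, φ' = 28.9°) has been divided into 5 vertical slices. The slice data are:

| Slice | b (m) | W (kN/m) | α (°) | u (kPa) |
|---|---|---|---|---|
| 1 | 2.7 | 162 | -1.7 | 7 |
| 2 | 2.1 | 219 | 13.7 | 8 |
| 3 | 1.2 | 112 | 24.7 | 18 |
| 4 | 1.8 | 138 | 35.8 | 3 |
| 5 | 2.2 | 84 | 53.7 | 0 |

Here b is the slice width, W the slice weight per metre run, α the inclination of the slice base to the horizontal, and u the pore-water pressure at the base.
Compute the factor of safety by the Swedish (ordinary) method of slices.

FS = 2.01

Ordinary method of slices: FS = Σ[c'·Δl_i + (W_i cosα_i − u_i·Δl_i)·tanφ'] / Σ W_i sinα_i, with Δl_i = b_i / cosα_i.
Slice 1: Δl = 2.7/cos(-1.7°) = 2.701 m; N'_1 = 162·cos(-1.7°) − 7·2.701 = 143.0; c'Δl = 38.36; W sinα = -4.8
Slice 2: Δl = 2.1/cos13.7° = 2.161 m; N'_2 = 219·cos13.7° − 8·2.161 = 195.5; c'Δl = 30.69; W sinα = 51.9
Slice 3: Δl = 1.2/cos24.7° = 1.321 m; N'_3 = 112·cos24.7° − 18·1.321 = 78.0; c'Δl = 18.76; W sinα = 46.8
Slice 4: Δl = 1.8/cos35.8° = 2.219 m; N'_4 = 138·cos35.8° − 3·2.219 = 105.3; c'Δl = 31.51; W sinα = 80.7
Slice 5: Δl = 2.2/cos53.7° = 3.716 m; N'_5 = 84·cos53.7° − 0·3.716 = 49.7; c'Δl = 52.77; W sinα = 67.7
Σc'Δl = 172.1 kN/m; ΣN' = 571.5 kN/m; ΣW sinα = 242.3 kN/m
Resisting = 172.1 + 571.5·tan28.9° = 172.1 + 315.5 = 487.6 kN/m
FS = 487.6 / 242.3 = 2.012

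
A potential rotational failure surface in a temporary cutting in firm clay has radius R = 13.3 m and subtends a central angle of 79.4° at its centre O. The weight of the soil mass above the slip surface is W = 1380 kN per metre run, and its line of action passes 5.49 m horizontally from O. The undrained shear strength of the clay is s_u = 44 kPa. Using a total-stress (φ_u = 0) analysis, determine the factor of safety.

FS = 1.42

Taking moments about the centre O, the resisting moment is provided by the undrained shear strength acting along the arc:
Arc length L_a = R·θ = 13.3·(79.4°·π/180) = 13.3·1.3858 = 18.43 m
M_R = s_u·L_a·R = 44·18.43·13.3 = 10785.8 kN·m/m
M_D = W·d = 1380·5.49 = 7576.2 kN·m/m
FS = M_R / M_D = 10785.8 / 7576.2 = 1.424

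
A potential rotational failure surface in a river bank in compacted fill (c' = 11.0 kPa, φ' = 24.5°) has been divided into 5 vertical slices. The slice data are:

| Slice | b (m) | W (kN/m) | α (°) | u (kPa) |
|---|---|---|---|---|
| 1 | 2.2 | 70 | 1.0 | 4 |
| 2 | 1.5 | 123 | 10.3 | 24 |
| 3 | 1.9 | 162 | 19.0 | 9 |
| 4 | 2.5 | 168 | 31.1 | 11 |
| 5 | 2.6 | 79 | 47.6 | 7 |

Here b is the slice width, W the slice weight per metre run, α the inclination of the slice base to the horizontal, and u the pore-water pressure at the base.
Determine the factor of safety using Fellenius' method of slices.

Ordinary method of slices: FS = Σ[c'·Δl_i + (W_i cosα_i − u_i·Δl_i)·tanφ'] / Σ W_i sinα_i, with Δl_i = b_i / cosα_i.
Slice 1: Δl = 2.2/cos1.0° = 2.200 m; N'_1 = 70·cos1.0° − 4·2.200 = 61.2; c'Δl = 24.20; W sinα = 1.2
Slice 2: Δl = 1.5/cos10.3° = 1.525 m; N'_2 = 123·cos10.3° − 24·1.525 = 84.4; c'Δl = 16.77; W sinα = 22.0
Slice 3: Δl = 1.9/cos19.0° = 2.009 m; N'_3 = 162·cos19.0° − 9·2.009 = 135.1; c'Δl = 22.10; W sinα = 52.7
Slice 4: Δl = 2.5/cos31.1° = 2.920 m; N'_4 = 168·cos31.1° − 11·2.920 = 111.7; c'Δl = 32.12; W sinα = 86.8
Slice 5: Δl = 2.6/cos47.6° = 3.856 m; N'_5 = 79·cos47.6° − 7·3.856 = 26.3; c'Δl = 42.41; W sinα = 58.3
Σc'Δl = 137.6 kN/m; ΣN' = 418.7 kN/m; ΣW sinα = 221.1 kN/m
Resisting = 137.6 + 418.7·tan24.5° = 137.6 + 190.8 = 328.4 kN/m
FS = 328.4 / 221.1 = 1.486

FS = 1.49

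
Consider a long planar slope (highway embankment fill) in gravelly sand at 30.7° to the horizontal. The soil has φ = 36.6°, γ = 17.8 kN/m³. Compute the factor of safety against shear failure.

For a dry cohesionless infinite slope the factor of safety is FS = tanφ / tanβ.
FS = tan36.6° / tan30.7° = 0.7427 / 0.5938 = 1.251

FS = 1.25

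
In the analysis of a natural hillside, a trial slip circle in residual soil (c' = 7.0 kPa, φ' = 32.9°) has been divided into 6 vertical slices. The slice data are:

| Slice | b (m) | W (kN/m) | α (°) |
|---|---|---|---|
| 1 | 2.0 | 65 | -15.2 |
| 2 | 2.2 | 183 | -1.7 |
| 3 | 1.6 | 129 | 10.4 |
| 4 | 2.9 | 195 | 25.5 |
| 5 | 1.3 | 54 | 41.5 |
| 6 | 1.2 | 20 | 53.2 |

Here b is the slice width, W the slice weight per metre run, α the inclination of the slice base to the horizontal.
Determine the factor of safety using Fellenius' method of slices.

Ordinary method of slices: FS = Σ[c'·Δl_i + (W_i cosα_i)·tanφ'] / Σ W_i sinα_i, with Δl_i = b_i / cosα_i.
Slice 1: Δl = 2.0/cos(-15.2°) = 2.073 m; N'_1 = 65·cos(-15.2°) = 62.7; c'Δl = 14.51; W sinα = -17.0
Slice 2: Δl = 2.2/cos(-1.7°) = 2.201 m; N'_2 = 183·cos(-1.7°) = 182.9; c'Δl = 15.41; W sinα = -5.4
Slice 3: Δl = 1.6/cos10.4° = 1.627 m; N'_3 = 129·cos10.4° = 126.9; c'Δl = 11.39; W sinα = 23.3
Slice 4: Δl = 2.9/cos25.5° = 3.213 m; N'_4 = 195·cos25.5° = 176.0; c'Δl = 22.49; W sinα = 83.9
Slice 5: Δl = 1.3/cos41.5° = 1.736 m; N'_5 = 54·cos41.5° = 40.4; c'Δl = 12.15; W sinα = 35.8
Slice 6: Δl = 1.2/cos53.2° = 2.003 m; N'_6 = 20·cos53.2° = 12.0; c'Δl = 14.02; W sinα = 16.0
Σc'Δl = 90.0 kN/m; ΣN' = 601.0 kN/m; ΣW sinα = 136.6 kN/m
Resisting = 90.0 + 601.0·tan32.9° = 90.0 + 388.8 = 478.7 kN/m
FS = 478.7 / 136.6 = 3.506

FS = 3.51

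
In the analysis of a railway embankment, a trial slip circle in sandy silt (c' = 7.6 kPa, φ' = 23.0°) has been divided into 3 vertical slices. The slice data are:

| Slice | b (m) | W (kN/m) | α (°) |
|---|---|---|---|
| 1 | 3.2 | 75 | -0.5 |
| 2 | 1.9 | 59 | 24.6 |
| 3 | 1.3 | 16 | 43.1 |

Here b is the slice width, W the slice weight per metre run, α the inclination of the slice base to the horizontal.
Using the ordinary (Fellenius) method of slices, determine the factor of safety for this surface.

Ordinary method of slices: FS = Σ[c'·Δl_i + (W_i cosα_i)·tanφ'] / Σ W_i sinα_i, with Δl_i = b_i / cosα_i.
Slice 1: Δl = 3.2/cos(-0.5°) = 3.200 m; N'_1 = 75·cos(-0.5°) = 75.0; c'Δl = 24.32; W sinα = -0.7
Slice 2: Δl = 1.9/cos24.6° = 2.090 m; N'_2 = 59·cos24.6° = 53.6; c'Δl = 15.88; W sinα = 24.6
Slice 3: Δl = 1.3/cos43.1° = 1.780 m; N'_3 = 16·cos43.1° = 11.7; c'Δl = 13.53; W sinα = 10.9
Σc'Δl = 53.7 kN/m; ΣN' = 140.3 kN/m; ΣW sinα = 34.8 kN/m
Resisting = 53.7 + 140.3·tan23.0° = 53.7 + 59.6 = 113.3 kN/m
FS = 113.3 / 34.8 = 3.252

FS = 3.25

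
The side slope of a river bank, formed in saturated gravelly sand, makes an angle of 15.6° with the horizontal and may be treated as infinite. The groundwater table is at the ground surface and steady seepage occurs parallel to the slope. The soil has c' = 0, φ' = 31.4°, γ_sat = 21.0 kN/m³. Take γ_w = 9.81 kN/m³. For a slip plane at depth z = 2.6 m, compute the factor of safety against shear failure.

With seepage parallel to the slope and the water table at the surface, the effective normal stress on the slip plane uses the buoyant unit weight γ' = γ_sat − γ_w while the driving shear stress uses γ_sat:
FS = [c' + γ' z cos²β tanφ'] / [γ_sat z sinβ cosβ]
(For c' = 0 this reduces to FS = (γ'/γ_sat)·tanφ'/tanβ.)
γ' = 21.0 − 9.81 = 11.19 kN/m³
Numerator = 0.0 + 11.19·2.6·cos²15.6°·tan31.4° = 0.0 + 11.19·2.6·0.9277·0.6104 = 16.475 kPa
Denominator = 21.0·2.6·sin15.6°·cos15.6° = 21.0·2.6·0.2689·0.9632 = 14.142 kPa
FS = 16.475 / 14.142 = 1.165

FS = 1.16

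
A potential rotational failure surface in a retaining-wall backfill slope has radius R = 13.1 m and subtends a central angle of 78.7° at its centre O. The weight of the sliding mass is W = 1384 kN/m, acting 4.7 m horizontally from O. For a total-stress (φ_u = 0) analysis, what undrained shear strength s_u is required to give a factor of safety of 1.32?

FS = s_u·L_a·R / (W·d), so s_u = FS·W·d / (L_a·R).
Arc length L_a = R·θ = 13.1·(78.7°·π/180) = 13.1·1.3736 = 17.99 m
s_u = 1.32·1384·4.7 / (17.99·13.1) = 8586.3 / 235.72 = 36.43 kPa

s_u = 36.4 kPa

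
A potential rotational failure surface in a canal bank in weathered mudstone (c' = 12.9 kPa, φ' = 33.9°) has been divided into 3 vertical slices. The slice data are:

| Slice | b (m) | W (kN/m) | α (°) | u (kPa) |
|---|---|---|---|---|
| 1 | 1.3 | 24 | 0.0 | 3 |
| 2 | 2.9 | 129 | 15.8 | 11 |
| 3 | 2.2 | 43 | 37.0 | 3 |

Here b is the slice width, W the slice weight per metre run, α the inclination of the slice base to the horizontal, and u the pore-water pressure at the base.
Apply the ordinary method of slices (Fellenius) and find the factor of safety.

FS = 3.01

Ordinary method of slices: FS = Σ[c'·Δl_i + (W_i cosα_i − u_i·Δl_i)·tanφ'] / Σ W_i sinα_i, with Δl_i = b_i / cosα_i.
Slice 1: Δl = 1.3/cos0.0° = 1.300 m; N'_1 = 24·cos0.0° − 3·1.300 = 20.1; c'Δl = 16.77; W sinα = 0.0
Slice 2: Δl = 2.9/cos15.8° = 3.014 m; N'_2 = 129·cos15.8° − 11·3.014 = 91.0; c'Δl = 38.88; W sinα = 35.1
Slice 3: Δl = 2.2/cos37.0° = 2.755 m; N'_3 = 43·cos37.0° − 3·2.755 = 26.1; c'Δl = 35.54; W sinα = 25.9
Σc'Δl = 91.2 kN/m; ΣN' = 137.2 kN/m; ΣW sinα = 61.0 kN/m
Resisting = 91.2 + 137.2·tan33.9° = 91.2 + 92.2 = 183.3 kN/m
FS = 183.3 / 61.0 = 3.006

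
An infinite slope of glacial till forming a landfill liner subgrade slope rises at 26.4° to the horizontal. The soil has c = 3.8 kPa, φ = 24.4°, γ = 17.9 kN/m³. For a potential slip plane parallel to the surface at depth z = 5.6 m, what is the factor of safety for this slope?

For an infinite slope with a slip plane parallel to the surface (no pore pressure): FS = [c + γz cos²β tanφ] / [γz sinβ cosβ].
γz = 17.9·5.6 = 100.24 kN/m²
Numerator = 3.8 + 100.24·cos²26.4°·tan24.4° = 3.8 + 100.24·0.8023·0.4536 = 40.281 kPa
Denominator = 100.24·sin26.4°·cos26.4° = 100.24·0.4446·0.8957 = 39.922 kPa
FS = 40.281 / 39.922 = 1.009

FS = 1.01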